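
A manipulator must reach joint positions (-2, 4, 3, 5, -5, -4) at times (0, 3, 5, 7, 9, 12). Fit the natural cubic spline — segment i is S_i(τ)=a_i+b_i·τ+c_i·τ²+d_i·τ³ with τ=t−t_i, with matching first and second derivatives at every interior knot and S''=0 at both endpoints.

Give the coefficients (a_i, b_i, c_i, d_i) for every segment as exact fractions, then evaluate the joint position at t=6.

  seg 0: a=-2 b=517/168 c=0 d=-181/1512
  seg 1: a=4 b=-13/84 c=-181/168 d=19/42
  seg 2: a=3 b=27/28 c=275/168 d=-17/21
  seg 3: a=5 b=-185/84 c=-541/168 d=51/56
  seg 4: a=-5 b=-349/84 c=377/168 d=-377/1512
S(6) = 115/24

Δ: Δ0=2, Δ1=-1/2, Δ2=1, Δ3=-5, Δ4=1/3
row 1: diag=10, rhs=-15; c'=1/5, d'=-3/2
row 2: denom=8−2·1/5=38/5; d'=(9−2·-3/2)/(38/5)=30/19
row 3: denom=8−2·5/19=142/19; d'=(-36−2·30/19)/(142/19)=-372/71
row 4: denom=10−2·19/71=672/71; d'=(32−2·-372/71)/(672/71)=377/84
back: M4=377/84
back: M3=-372/71−19/71·377/84=-541/84
back: M2=30/19−5/19·-541/84=275/84
back: M1=-3/2−1/5·275/84=-181/84
M: M0=0, M1=-181/84, M2=275/84, M3=-541/84, M4=377/84, M5=0
seg 0: a=-2, c=M0/2=0, d=(M1−M0)/(6·3)=-181/1512, b=Δ0−h0·(2M0+M1)/6=517/168
seg 1: a=4, c=M1/2=-181/168, d=(M2−M1)/(6·2)=19/42, b=Δ1−h1·(2M1+M2)/6=-13/84
seg 2: a=3, c=M2/2=275/168, d=(M3−M2)/(6·2)=-17/21, b=Δ2−h2·(2M2+M3)/6=27/28
seg 3: a=5, c=M3/2=-541/168, d=(M4−M3)/(6·2)=51/56, b=Δ3−h3·(2M3+M4)/6=-185/84
seg 4: a=-5, c=M4/2=377/168, d=(M5−M4)/(6·3)=-377/1512, b=Δ4−h4·(2M4+M5)/6=-349/84
t_q=6 → seg 2, τ=1; S=3+27/28·τ+275/168·τ²+-17/21·τ³=115/24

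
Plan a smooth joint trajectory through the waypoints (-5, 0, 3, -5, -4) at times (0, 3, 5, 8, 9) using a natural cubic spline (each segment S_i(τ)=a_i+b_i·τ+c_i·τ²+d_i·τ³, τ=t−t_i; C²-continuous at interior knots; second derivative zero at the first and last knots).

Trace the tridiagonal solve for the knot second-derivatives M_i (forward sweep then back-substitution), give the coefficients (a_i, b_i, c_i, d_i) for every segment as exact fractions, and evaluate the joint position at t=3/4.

Δ: Δ0=5/3, Δ1=3/2, Δ2=-8/3, Δ3=1
row 1: diag=10, rhs=-1; c'=1/5, d'=-1/10
row 2: denom=10−2·1/5=48/5; d'=(-25−2·-1/10)/(48/5)=-31/12
row 3: denom=8−3·5/16=113/16; d'=(22−3·-31/12)/(113/16)=476/113
back: M3=476/113
back: M2=-31/12−5/16·476/113=-1322/339
back: M1=-1/10−1/5·-1322/339=461/678
M: M0=0, M1=461/678, M2=-1322/339, M3=476/113, M4=0
seg 0: a=-5, c=M0/2=0, d=(M1−M0)/(6·3)=461/12204, b=Δ0−h0·(2M0+M1)/6=1799/1356
seg 1: a=0, c=M1/2=461/1356, d=(M2−M1)/(6·2)=-345/904, b=Δ1−h1·(2M1+M2)/6=1591/678
seg 2: a=3, c=M2/2=-661/339, d=(M3−M2)/(6·3)=1375/3051, b=Δ2−h2·(2M2+M3)/6=-296/339
seg 3: a=-5, c=M3/2=238/113, d=(M4−M3)/(6·1)=-238/339, b=Δ3−h3·(2M3+M4)/6=-137/339
t_q=3/4 → seg 0, τ=3/4; S=-5+1799/1356·τ+0·τ²+461/12204·τ³=-115395/28928

  seg 0: a=-5 b=1799/1356 c=0 d=461/12204
  seg 1: a=0 b=1591/678 c=461/1356 d=-345/904
  seg 2: a=3 b=-296/339 c=-661/339 d=1375/3051
  seg 3: a=-5 b=-137/339 c=238/113 d=-238/339
S(3/4) = -115395/28928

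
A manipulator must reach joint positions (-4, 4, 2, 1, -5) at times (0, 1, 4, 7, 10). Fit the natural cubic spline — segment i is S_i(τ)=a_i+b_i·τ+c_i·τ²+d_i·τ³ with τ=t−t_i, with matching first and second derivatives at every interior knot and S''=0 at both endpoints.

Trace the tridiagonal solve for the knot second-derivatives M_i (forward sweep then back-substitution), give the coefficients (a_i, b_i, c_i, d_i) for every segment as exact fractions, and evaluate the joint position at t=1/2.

Δ: Δ0=8, Δ1=-2/3, Δ2=-1/3, Δ3=-2
row 1: diag=8, rhs=-52; c'=3/8, d'=-13/2
row 2: denom=12−3·3/8=87/8; d'=(2−3·-13/2)/(87/8)=172/87
row 3: denom=12−3·8/29=324/29; d'=(-10−3·172/87)/(324/29)=-77/54
back: M3=-77/54
back: M2=172/87−8/29·-77/54=64/27
back: M1=-13/2−3/8·64/27=-133/18
M: M0=0, M1=-133/18, M2=64/27, M3=-77/54, M4=0
seg 0: a=-4, c=M0/2=0, d=(M1−M0)/(6·1)=-133/108, b=Δ0−h0·(2M0+M1)/6=997/108
seg 1: a=4, c=M1/2=-133/36, d=(M2−M1)/(6·3)=527/972, b=Δ1−h1·(2M1+M2)/6=299/54
seg 2: a=2, c=M2/2=32/27, d=(M3−M2)/(6·3)=-205/972, b=Δ2−h2·(2M2+M3)/6=-215/108
seg 3: a=1, c=M3/2=-77/108, d=(M4−M3)/(6·3)=77/972, b=Δ3−h3·(2M3+M4)/6=-31/54
t_q=1/2 → seg 0, τ=1/2; S=-4+997/108·τ+0·τ²+-133/108·τ³=133/288

  seg 0: a=-4 b=997/108 c=0 d=-133/108
  seg 1: a=4 b=299/54 c=-133/36 d=527/972
  seg 2: a=2 b=-215/108 c=32/27 d=-205/972
  seg 3: a=1 b=-31/54 c=-77/108 d=77/972
S(1/2) = 133/288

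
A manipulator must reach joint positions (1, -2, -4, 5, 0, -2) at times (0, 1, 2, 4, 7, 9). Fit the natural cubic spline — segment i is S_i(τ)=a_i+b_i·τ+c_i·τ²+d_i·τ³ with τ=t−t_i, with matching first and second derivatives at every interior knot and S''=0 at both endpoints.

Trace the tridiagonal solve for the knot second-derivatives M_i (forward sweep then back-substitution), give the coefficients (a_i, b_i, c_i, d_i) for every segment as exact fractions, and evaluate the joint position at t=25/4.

  seg 0: a=1 b=-33517/11598 c=0 d=-1277/11598
  seg 1: a=-2 b=-18674/5799 c=-1277/3866 d=17983/11598
  seg 2: a=-4 b=8939/11598 c=8353/1933 d=-7123/5799
  seg 3: a=5 b=38459/11598 c=-5893/1933 d=5365/11598
  seg 4: a=0 b=-14417/5799 c=4309/3866 d=-4309/23196
S(25/4) = 568183/247424

Δ: Δ0=-3, Δ1=-2, Δ2=9/2, Δ3=-5/3, Δ4=-1
row 1: diag=4, rhs=6; c'=1/4, d'=3/2
row 2: denom=6−1·1/4=23/4; d'=(39−1·3/2)/(23/4)=150/23
row 3: denom=10−2·8/23=214/23; d'=(-37−2·150/23)/(214/23)=-1151/214
row 4: denom=10−3·69/214=1933/214; d'=(4−3·-1151/214)/(1933/214)=4309/1933
back: M4=4309/1933
back: M3=-1151/214−69/214·4309/1933=-11786/1933
back: M2=150/23−8/23·-11786/1933=16706/1933
back: M1=3/2−1/4·16706/1933=-1277/1933
M: M0=0, M1=-1277/1933, M2=16706/1933, M3=-11786/1933, M4=4309/1933, M5=0
seg 0: a=1, c=M0/2=0, d=(M1−M0)/(6·1)=-1277/11598, b=Δ0−h0·(2M0+M1)/6=-33517/11598
seg 1: a=-2, c=M1/2=-1277/3866, d=(M2−M1)/(6·1)=17983/11598, b=Δ1−h1·(2M1+M2)/6=-18674/5799
seg 2: a=-4, c=M2/2=8353/1933, d=(M3−M2)/(6·2)=-7123/5799, b=Δ2−h2·(2M2+M3)/6=8939/11598
seg 3: a=5, c=M3/2=-5893/1933, d=(M4−M3)/(6·3)=5365/11598, b=Δ3−h3·(2M3+M4)/6=38459/11598
seg 4: a=0, c=M4/2=4309/3866, d=(M5−M4)/(6·2)=-4309/23196, b=Δ4−h4·(2M4+M5)/6=-14417/5799
t_q=25/4 → seg 3, τ=9/4; S=5+38459/11598·τ+-5893/1933·τ²+5365/11598·τ³=568183/247424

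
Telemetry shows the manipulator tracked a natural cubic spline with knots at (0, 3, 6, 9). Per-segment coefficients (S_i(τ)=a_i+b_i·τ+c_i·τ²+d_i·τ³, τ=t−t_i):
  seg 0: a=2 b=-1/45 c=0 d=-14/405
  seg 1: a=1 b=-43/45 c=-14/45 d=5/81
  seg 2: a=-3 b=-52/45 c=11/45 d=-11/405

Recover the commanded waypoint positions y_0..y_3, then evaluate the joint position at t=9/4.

y_0=2 y_1=1 y_2=-3 y_3=-5
S(9/4) = 249/160

y_0 = S_0(0) = a_0 = 2
y_1 = S_1(0) = a_1 = 1
y_2 = S_2(0) = a_2 = -3
y_3 = S_2(3) = -5
t_q=9/4 is in segment 0 (τ=9/4); S_0(τ)=249/160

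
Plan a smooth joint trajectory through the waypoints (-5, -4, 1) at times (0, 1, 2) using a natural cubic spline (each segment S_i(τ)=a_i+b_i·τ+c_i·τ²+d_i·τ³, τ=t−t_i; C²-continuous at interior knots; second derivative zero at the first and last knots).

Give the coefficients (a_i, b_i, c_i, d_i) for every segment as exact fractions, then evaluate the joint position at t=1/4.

Δ: Δ0=1, Δ1=5
row 1: diag=4, rhs=24; c'=1/4, d'=6
back: M1=6
M: M0=0, M1=6, M2=0
seg 0: a=-5, c=M0/2=0, d=(M1−M0)/(6·1)=1, b=Δ0−h0·(2M0+M1)/6=0
seg 1: a=-4, c=M1/2=3, d=(M2−M1)/(6·1)=-1, b=Δ1−h1·(2M1+M2)/6=3
t_q=1/4 → seg 0, τ=1/4; S=-5+0·τ+0·τ²+1·τ³=-319/64

  seg 0: a=-5 b=0 c=0 d=1
  seg 1: a=-4 b=3 c=3 d=-1
S(1/4) = -319/64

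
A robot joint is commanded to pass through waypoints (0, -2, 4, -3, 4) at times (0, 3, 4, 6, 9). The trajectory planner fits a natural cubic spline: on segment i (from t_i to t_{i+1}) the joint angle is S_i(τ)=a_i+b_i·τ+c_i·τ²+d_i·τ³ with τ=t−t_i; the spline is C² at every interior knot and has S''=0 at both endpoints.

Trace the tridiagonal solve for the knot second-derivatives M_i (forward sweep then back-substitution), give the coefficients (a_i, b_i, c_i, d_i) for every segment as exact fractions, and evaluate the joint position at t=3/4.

Δ: Δ0=-2/3, Δ1=6, Δ2=-7/2, Δ3=7/3
row 1: diag=8, rhs=40; c'=1/8, d'=5
row 2: denom=6−1·1/8=47/8; d'=(-57−1·5)/(47/8)=-496/47
row 3: denom=10−2·16/47=438/47; d'=(35−2·-496/47)/(438/47)=879/146
back: M3=879/146
back: M2=-496/47−16/47·879/146=-920/73
back: M1=5−1/8·-920/73=480/73
M: M0=0, M1=480/73, M2=-920/73, M3=879/146, M4=0
seg 0: a=0, c=M0/2=0, d=(M1−M0)/(6·3)=80/219, b=Δ0−h0·(2M0+M1)/6=-866/219
seg 1: a=-2, c=M1/2=240/73, d=(M2−M1)/(6·1)=-700/219, b=Δ1−h1·(2M1+M2)/6=1294/219
seg 2: a=4, c=M2/2=-460/73, d=(M3−M2)/(6·2)=2719/1752, b=Δ2−h2·(2M2+M3)/6=634/219
seg 3: a=-3, c=M3/2=879/292, d=(M4−M3)/(6·3)=-293/876, b=Δ3−h3·(2M3+M4)/6=-1615/438
t_q=3/4 → seg 0, τ=3/4; S=0+-866/219·τ+0·τ²+80/219·τ³=-821/292

  seg 0: a=0 b=-866/219 c=0 d=80/219
  seg 1: a=-2 b=1294/219 c=240/73 d=-700/219
  seg 2: a=4 b=634/219 c=-460/73 d=2719/1752
  seg 3: a=-3 b=-1615/438 c=879/292 d=-293/876
S(3/4) = -821/292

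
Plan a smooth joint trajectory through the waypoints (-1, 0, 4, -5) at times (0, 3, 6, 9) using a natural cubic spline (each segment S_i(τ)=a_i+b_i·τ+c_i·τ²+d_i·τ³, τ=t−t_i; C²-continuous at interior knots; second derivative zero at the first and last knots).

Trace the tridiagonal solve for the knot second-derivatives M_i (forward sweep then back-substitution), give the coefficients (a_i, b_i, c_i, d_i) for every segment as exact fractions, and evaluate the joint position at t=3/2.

Δ: Δ0=1/3, Δ1=4/3, Δ2=-3
row 1: diag=12, rhs=6; c'=1/4, d'=1/2
row 2: denom=12−3·1/4=45/4; d'=(-26−3·1/2)/(45/4)=-22/9
back: M2=-22/9
back: M1=1/2−1/4·-22/9=10/9
M: M0=0, M1=10/9, M2=-22/9, M3=0
seg 0: a=-1, c=M0/2=0, d=(M1−M0)/(6·3)=5/81, b=Δ0−h0·(2M0+M1)/6=-2/9
seg 1: a=0, c=M1/2=5/9, d=(M2−M1)/(6·3)=-16/81, b=Δ1−h1·(2M1+M2)/6=13/9
seg 2: a=4, c=M2/2=-11/9, d=(M3−M2)/(6·3)=11/81, b=Δ2−h2·(2M2+M3)/6=-5/9
t_q=3/2 → seg 0, τ=3/2; S=-1+-2/9·τ+0·τ²+5/81·τ³=-9/8

  seg 0: a=-1 b=-2/9 c=0 d=5/81
  seg 1: a=0 b=13/9 c=5/9 d=-16/81
  seg 2: a=4 b=-5/9 c=-11/9 d=11/81
S(3/2) = -9/8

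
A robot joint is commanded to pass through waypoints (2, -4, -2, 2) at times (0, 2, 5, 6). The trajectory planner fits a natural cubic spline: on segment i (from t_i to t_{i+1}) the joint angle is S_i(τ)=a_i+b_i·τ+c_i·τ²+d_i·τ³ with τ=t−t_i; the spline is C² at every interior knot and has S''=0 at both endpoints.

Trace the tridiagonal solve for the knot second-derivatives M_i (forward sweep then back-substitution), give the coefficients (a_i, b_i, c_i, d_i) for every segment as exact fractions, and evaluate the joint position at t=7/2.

Δ: Δ0=-3, Δ1=2/3, Δ2=4
row 1: diag=10, rhs=22; c'=3/10, d'=11/5
row 2: denom=8−3·3/10=71/10; d'=(20−3·11/5)/(71/10)=134/71
back: M2=134/71
back: M1=11/5−3/10·134/71=116/71
M: M0=0, M1=116/71, M2=134/71, M3=0
seg 0: a=2, c=M0/2=0, d=(M1−M0)/(6·2)=29/213, b=Δ0−h0·(2M0+M1)/6=-755/213
seg 1: a=-4, c=M1/2=58/71, d=(M2−M1)/(6·3)=1/71, b=Δ1−h1·(2M1+M2)/6=-407/213
seg 2: a=-2, c=M2/2=67/71, d=(M3−M2)/(6·1)=-67/213, b=Δ2−h2·(2M2+M3)/6=718/213
t_q=7/2 → seg 1, τ=3/2; S=-4+-407/213·τ+58/71·τ²+1/71·τ³=-2829/568

  seg 0: a=2 b=-755/213 c=0 d=29/213
  seg 1: a=-4 b=-407/213 c=58/71 d=1/71
  seg 2: a=-2 b=718/213 c=67/71 d=-67/213
S(7/2) = -2829/568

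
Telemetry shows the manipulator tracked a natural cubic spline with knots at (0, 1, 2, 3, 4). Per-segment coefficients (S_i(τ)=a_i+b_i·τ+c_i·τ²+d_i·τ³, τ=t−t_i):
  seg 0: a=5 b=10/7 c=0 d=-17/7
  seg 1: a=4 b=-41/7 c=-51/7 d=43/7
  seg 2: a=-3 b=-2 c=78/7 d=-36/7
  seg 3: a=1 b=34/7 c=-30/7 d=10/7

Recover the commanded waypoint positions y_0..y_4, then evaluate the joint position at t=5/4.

y_0=5 y_1=4 y_2=-3 y_3=1 y_4=3
S(5/4) = 975/448

y_0 = S_0(0) = a_0 = 5
y_1 = S_1(0) = a_1 = 4
y_2 = S_2(0) = a_2 = -3
y_3 = S_3(0) = a_3 = 1
y_4 = S_3(1) = 3
t_q=5/4 is in segment 1 (τ=1/4); S_1(τ)=975/448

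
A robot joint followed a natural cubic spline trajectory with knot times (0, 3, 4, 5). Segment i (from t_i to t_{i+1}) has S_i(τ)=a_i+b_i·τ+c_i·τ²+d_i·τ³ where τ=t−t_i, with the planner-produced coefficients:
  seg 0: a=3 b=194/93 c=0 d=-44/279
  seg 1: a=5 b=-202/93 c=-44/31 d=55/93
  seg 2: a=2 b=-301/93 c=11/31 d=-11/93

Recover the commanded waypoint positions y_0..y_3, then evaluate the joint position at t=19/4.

y_0 = S_0(0) = a_0 = 3
y_1 = S_1(0) = a_1 = 5
y_2 = S_2(0) = a_2 = 2
y_3 = S_2(1) = -1
t_q=19/4 is in segment 2 (τ=3/4); S_2(τ)=-551/1984

y_0=3 y_1=5 y_2=2 y_3=-1
S(19/4) = -551/1984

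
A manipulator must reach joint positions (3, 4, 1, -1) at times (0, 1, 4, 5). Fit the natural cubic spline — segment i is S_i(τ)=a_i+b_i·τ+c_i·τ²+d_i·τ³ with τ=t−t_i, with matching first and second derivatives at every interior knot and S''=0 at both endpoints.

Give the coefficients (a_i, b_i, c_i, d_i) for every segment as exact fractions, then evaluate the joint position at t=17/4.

Δ: Δ0=1, Δ1=-1, Δ2=-2
row 1: diag=8, rhs=-12; c'=3/8, d'=-3/2
row 2: denom=8−3·3/8=55/8; d'=(-6−3·-3/2)/(55/8)=-12/55
back: M2=-12/55
back: M1=-3/2−3/8·-12/55=-78/55
M: M0=0, M1=-78/55, M2=-12/55, M3=0
seg 0: a=3, c=M0/2=0, d=(M1−M0)/(6·1)=-13/55, b=Δ0−h0·(2M0+M1)/6=68/55
seg 1: a=4, c=M1/2=-39/55, d=(M2−M1)/(6·3)=1/15, b=Δ1−h1·(2M1+M2)/6=29/55
seg 2: a=1, c=M2/2=-6/55, d=(M3−M2)/(6·1)=2/55, b=Δ2−h2·(2M2+M3)/6=-106/55
t_q=17/4 → seg 2, τ=1/4; S=1+-106/55·τ+-6/55·τ²+2/55·τ³=901/1760

  seg 0: a=3 b=68/55 c=0 d=-13/55
  seg 1: a=4 b=29/55 c=-39/55 d=1/15
  seg 2: a=1 b=-106/55 c=-6/55 d=2/55
S(17/4) = 901/1760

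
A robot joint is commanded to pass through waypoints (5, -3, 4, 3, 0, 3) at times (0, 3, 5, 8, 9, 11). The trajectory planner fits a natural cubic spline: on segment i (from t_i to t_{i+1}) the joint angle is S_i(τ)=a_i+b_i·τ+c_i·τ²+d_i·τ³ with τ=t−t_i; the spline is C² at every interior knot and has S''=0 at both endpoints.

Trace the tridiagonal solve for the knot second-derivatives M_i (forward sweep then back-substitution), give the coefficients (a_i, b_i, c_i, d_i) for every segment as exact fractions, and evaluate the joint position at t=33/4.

Δ: Δ0=-8/3, Δ1=7/2, Δ2=-1/3, Δ3=-3, Δ4=3/2
row 1: diag=10, rhs=37; c'=1/5, d'=37/10
row 2: denom=10−2·1/5=48/5; d'=(-23−2·37/10)/(48/5)=-19/6
row 3: denom=8−3·5/16=113/16; d'=(-16−3·-19/6)/(113/16)=-104/113
row 4: denom=6−1·16/113=662/113; d'=(27−1·-104/113)/(662/113)=3155/662
back: M4=3155/662
back: M3=-104/113−16/113·3155/662=-528/331
back: M2=-19/6−5/16·-528/331=-5299/1986
back: M1=37/10−1/5·-5299/1986=4204/993
M: M0=0, M1=4204/993, M2=-5299/1986, M3=-528/331, M4=3155/662, M5=0
seg 0: a=5, c=M0/2=0, d=(M1−M0)/(6·3)=2102/8937, b=Δ0−h0·(2M0+M1)/6=-4750/993
seg 1: a=-3, c=M1/2=2102/993, d=(M2−M1)/(6·2)=-1523/2648, b=Δ1−h1·(2M1+M2)/6=1556/993
seg 2: a=4, c=M2/2=-5299/3972, d=(M3−M2)/(6·3)=2131/35748, b=Δ2−h2·(2M2+M3)/6=6221/1986
seg 3: a=3, c=M3/2=-264/331, d=(M4−M3)/(6·1)=4211/3972, b=Δ3−h3·(2M3+M4)/6=-12959/3972
seg 4: a=0, c=M4/2=3155/1324, d=(M5−M4)/(6·2)=-3155/7944, b=Δ4−h4·(2M4+M5)/6=-3331/1986
t_q=33/4 → seg 3, τ=1/4; S=3+-12959/3972·τ+-264/331·τ²+4211/3972·τ³=182273/84736

  seg 0: a=5 b=-4750/993 c=0 d=2102/8937
  seg 1: a=-3 b=1556/993 c=2102/993 d=-1523/2648
  seg 2: a=4 b=6221/1986 c=-5299/3972 d=2131/35748
  seg 3: a=3 b=-12959/3972 c=-264/331 d=4211/3972
  seg 4: a=0 b=-3331/1986 c=3155/1324 d=-3155/7944
S(33/4) = 182273/84736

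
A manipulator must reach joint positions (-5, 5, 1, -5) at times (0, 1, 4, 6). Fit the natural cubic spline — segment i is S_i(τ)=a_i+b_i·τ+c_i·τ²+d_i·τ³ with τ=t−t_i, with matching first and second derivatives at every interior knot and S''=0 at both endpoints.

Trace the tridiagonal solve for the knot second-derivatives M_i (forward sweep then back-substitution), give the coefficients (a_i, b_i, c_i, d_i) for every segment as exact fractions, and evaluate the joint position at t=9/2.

  seg 0: a=-5 b=2455/213 c=0 d=-325/213
  seg 1: a=5 b=1480/213 c=-325/71 d=43/71
  seg 2: a=1 b=-887/213 c=62/71 d=-31/213
S(9/2) = -501/568

Δ: Δ0=10, Δ1=-4/3, Δ2=-3
row 1: diag=8, rhs=-68; c'=3/8, d'=-17/2
row 2: denom=10−3·3/8=71/8; d'=(-10−3·-17/2)/(71/8)=124/71
back: M2=124/71
back: M1=-17/2−3/8·124/71=-650/71
M: M0=0, M1=-650/71, M2=124/71, M3=0
seg 0: a=-5, c=M0/2=0, d=(M1−M0)/(6·1)=-325/213, b=Δ0−h0·(2M0+M1)/6=2455/213
seg 1: a=5, c=M1/2=-325/71, d=(M2−M1)/(6·3)=43/71, b=Δ1−h1·(2M1+M2)/6=1480/213
seg 2: a=1, c=M2/2=62/71, d=(M3−M2)/(6·2)=-31/213, b=Δ2−h2·(2M2+M3)/6=-887/213
t_q=9/2 → seg 2, τ=1/2; S=1+-887/213·τ+62/71·τ²+-31/213·τ³=-501/568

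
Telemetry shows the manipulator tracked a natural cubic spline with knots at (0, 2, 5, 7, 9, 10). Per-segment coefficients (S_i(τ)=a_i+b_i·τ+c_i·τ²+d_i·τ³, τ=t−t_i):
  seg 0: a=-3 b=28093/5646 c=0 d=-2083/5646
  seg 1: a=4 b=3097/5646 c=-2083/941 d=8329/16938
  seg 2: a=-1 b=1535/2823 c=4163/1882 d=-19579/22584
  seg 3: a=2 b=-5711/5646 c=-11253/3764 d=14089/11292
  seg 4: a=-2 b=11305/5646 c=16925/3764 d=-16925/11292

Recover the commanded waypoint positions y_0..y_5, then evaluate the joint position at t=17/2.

y_0 = S_0(0) = a_0 = -3
y_1 = S_1(0) = a_1 = 4
y_2 = S_2(0) = a_2 = -1
y_3 = S_3(0) = a_3 = 2
y_4 = S_4(0) = a_4 = -2
y_5 = S_4(1) = 3
t_q=17/2 is in segment 3 (τ=3/2); S_3(τ)=-61217/30112

y_0=-3 y_1=4 y_2=-1 y_3=2 y_4=-2 y_5=3
S(17/2) = -61217/30112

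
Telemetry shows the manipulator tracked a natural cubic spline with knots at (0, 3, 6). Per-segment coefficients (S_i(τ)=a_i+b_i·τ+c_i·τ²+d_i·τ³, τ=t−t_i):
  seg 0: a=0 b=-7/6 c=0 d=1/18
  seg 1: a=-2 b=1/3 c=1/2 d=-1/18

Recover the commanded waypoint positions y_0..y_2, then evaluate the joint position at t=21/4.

y_0=0 y_1=-2 y_2=2
S(21/4) = 83/128

y_0 = S_0(0) = a_0 = 0
y_1 = S_1(0) = a_1 = -2
y_2 = S_1(3) = 2
t_q=21/4 is in segment 1 (τ=9/4); S_1(τ)=83/128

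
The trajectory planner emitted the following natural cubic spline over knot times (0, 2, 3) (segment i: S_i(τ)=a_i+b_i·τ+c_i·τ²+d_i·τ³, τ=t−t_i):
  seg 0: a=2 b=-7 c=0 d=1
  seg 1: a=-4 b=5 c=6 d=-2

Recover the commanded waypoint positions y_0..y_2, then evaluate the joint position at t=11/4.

y_0=2 y_1=-4 y_2=5
S(11/4) = 73/32

y_0 = S_0(0) = a_0 = 2
y_1 = S_1(0) = a_1 = -4
y_2 = S_1(1) = 5
t_q=11/4 is in segment 1 (τ=3/4); S_1(τ)=73/32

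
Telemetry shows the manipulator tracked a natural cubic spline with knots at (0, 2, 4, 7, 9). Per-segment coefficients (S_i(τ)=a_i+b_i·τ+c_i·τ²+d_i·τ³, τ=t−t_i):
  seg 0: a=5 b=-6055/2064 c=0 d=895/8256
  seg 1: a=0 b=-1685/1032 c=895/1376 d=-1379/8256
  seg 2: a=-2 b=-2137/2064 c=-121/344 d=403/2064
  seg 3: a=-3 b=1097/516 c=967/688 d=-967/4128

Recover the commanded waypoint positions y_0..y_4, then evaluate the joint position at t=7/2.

y_0 = S_0(0) = a_0 = 5
y_1 = S_1(0) = a_1 = 0
y_2 = S_2(0) = a_2 = -2
y_3 = S_3(0) = a_3 = -3
y_4 = S_3(2) = 5
t_q=7/2 is in segment 1 (τ=3/2); S_1(τ)=-34111/22016

y_0=5 y_1=0 y_2=-2 y_3=-3 y_4=5
S(7/2) = -34111/22016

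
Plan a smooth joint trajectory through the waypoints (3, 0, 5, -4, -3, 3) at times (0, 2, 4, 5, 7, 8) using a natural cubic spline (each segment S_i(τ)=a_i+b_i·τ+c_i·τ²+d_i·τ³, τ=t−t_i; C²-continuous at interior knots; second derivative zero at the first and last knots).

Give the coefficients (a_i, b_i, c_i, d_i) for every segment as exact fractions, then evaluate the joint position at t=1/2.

Δ: Δ0=-3/2, Δ1=5/2, Δ2=-9, Δ3=1/2, Δ4=6
row 1: diag=8, rhs=24; c'=1/4, d'=3
row 2: denom=6−2·1/4=11/2; d'=(-69−2·3)/(11/2)=-150/11
row 3: denom=6−1·2/11=64/11; d'=(57−1·-150/11)/(64/11)=777/64
row 4: denom=6−2·11/32=85/16; d'=(33−2·777/64)/(85/16)=279/170
back: M4=279/170
back: M3=777/64−11/32·279/170=984/85
back: M2=-150/11−2/11·984/85=-1338/85
back: M1=3−1/4·-1338/85=1179/170
M: M0=0, M1=1179/170, M2=-1338/85, M3=984/85, M4=279/170, M5=0
seg 0: a=3, c=M0/2=0, d=(M1−M0)/(6·2)=393/680, b=Δ0−h0·(2M0+M1)/6=-324/85
seg 1: a=0, c=M1/2=1179/340, d=(M2−M1)/(6·2)=-257/136, b=Δ1−h1·(2M1+M2)/6=531/170
seg 2: a=5, c=M2/2=-669/85, d=(M3−M2)/(6·1)=387/85, b=Δ2−h2·(2M2+M3)/6=-483/85
seg 3: a=-4, c=M3/2=492/85, d=(M4−M3)/(6·2)=-563/680, b=Δ3−h3·(2M3+M4)/6=-132/17
seg 4: a=-3, c=M4/2=279/340, d=(M5−M4)/(6·1)=-93/340, b=Δ4−h4·(2M4+M5)/6=927/170
t_q=1/2 → seg 0, τ=1/2; S=3+-324/85·τ+0·τ²+393/680·τ³=1269/1088

  seg 0: a=3 b=-324/85 c=0 d=393/680
  seg 1: a=0 b=531/170 c=1179/340 d=-257/136
  seg 2: a=5 b=-483/85 c=-669/85 d=387/85
  seg 3: a=-4 b=-132/17 c=492/85 d=-563/680
  seg 4: a=-3 b=927/170 c=279/340 d=-93/340
S(1/2) = 1269/1088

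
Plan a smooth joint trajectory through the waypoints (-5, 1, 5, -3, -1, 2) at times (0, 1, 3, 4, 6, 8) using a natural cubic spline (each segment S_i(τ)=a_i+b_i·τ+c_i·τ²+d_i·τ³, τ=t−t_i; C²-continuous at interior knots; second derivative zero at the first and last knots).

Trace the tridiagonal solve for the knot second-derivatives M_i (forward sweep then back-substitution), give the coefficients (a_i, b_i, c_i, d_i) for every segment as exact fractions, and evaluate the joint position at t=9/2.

Δ: Δ0=6, Δ1=2, Δ2=-8, Δ3=1, Δ4=3/2
row 1: diag=6, rhs=-24; c'=1/3, d'=-4
row 2: denom=6−2·1/3=16/3; d'=(-60−2·-4)/(16/3)=-39/4
row 3: denom=6−1·3/16=93/16; d'=(54−1·-39/4)/(93/16)=340/31
row 4: denom=8−2·32/93=680/93; d'=(3−2·340/31)/(680/93)=-1761/680
back: M4=-1761/680
back: M3=340/31−32/93·-1761/680=1008/85
back: M2=-39/4−3/16·1008/85=-4071/340
back: M1=-4−1/3·-4071/340=-3/340
M: M0=0, M1=-3/340, M2=-4071/340, M3=1008/85, M4=-1761/680, M5=0
seg 0: a=-5, c=M0/2=0, d=(M1−M0)/(6·1)=-1/680, b=Δ0−h0·(2M0+M1)/6=4081/680
seg 1: a=1, c=M1/2=-3/680, d=(M2−M1)/(6·2)=-339/340, b=Δ1−h1·(2M1+M2)/6=2039/340
seg 2: a=5, c=M2/2=-4071/680, d=(M3−M2)/(6·1)=2701/680, b=Δ2−h2·(2M2+M3)/6=-407/68
seg 3: a=-3, c=M3/2=504/85, d=(M4−M3)/(6·2)=-655/544, b=Δ3−h3·(2M3+M4)/6=-4109/680
seg 4: a=-1, c=M4/2=-1761/1360, d=(M5−M4)/(6·2)=587/2720, b=Δ4−h4·(2M4+M5)/6=1097/340
t_q=9/2 → seg 3, τ=1/2; S=-3+-4109/680·τ+504/85·τ²+-655/544·τ³=-102043/21760

  seg 0: a=-5 b=4081/680 c=0 d=-1/680
  seg 1: a=1 b=2039/340 c=-3/680 d=-339/340
  seg 2: a=5 b=-407/68 c=-4071/680 d=2701/680
  seg 3: a=-3 b=-4109/680 c=504/85 d=-655/544
  seg 4: a=-1 b=1097/340 c=-1761/1360 d=587/2720
S(9/2) = -102043/21760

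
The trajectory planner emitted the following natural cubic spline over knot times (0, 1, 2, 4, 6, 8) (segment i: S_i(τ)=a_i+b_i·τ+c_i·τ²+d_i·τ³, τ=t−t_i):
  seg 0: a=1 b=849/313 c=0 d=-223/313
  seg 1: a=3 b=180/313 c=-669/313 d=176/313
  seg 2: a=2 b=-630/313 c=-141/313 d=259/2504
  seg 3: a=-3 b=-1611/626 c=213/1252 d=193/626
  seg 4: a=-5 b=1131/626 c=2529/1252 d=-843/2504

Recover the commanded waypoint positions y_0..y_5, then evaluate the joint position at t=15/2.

y_0=1 y_1=3 y_2=2 y_3=-3 y_4=-5 y_5=4
S(15/2) = 22411/20032

y_0 = S_0(0) = a_0 = 1
y_1 = S_1(0) = a_1 = 3
y_2 = S_2(0) = a_2 = 2
y_3 = S_3(0) = a_3 = -3
y_4 = S_4(0) = a_4 = -5
y_5 = S_4(2) = 4
t_q=15/2 is in segment 4 (τ=3/2); S_4(τ)=22411/20032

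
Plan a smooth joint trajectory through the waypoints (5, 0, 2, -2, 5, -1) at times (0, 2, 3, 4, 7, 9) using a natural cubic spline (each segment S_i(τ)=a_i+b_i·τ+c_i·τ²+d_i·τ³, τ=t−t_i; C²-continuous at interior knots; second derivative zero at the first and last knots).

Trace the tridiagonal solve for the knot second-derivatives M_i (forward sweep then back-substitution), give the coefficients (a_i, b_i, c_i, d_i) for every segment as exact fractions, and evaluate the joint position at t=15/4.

Δ: Δ0=-5/2, Δ1=2, Δ2=-4, Δ3=7/3, Δ4=-3
row 1: diag=6, rhs=27; c'=1/6, d'=9/2
row 2: denom=4−1·1/6=23/6; d'=(-36−1·9/2)/(23/6)=-243/23
row 3: denom=8−1·6/23=178/23; d'=(38−1·-243/23)/(178/23)=1117/178
row 4: denom=10−3·69/178=1573/178; d'=(-32−3·1117/178)/(1573/178)=-9047/1573
back: M4=-9047/1573
back: M3=1117/178−69/178·-9047/1573=13378/1573
back: M2=-243/23−6/23·13378/1573=-20109/1573
back: M1=9/2−1/6·-20109/1573=10430/1573
M: M0=0, M1=10430/1573, M2=-20109/1573, M3=13378/1573, M4=-9047/1573, M5=0
seg 0: a=5, c=M0/2=0, d=(M1−M0)/(6·2)=5215/9438, b=Δ0−h0·(2M0+M1)/6=-44455/9438
seg 1: a=0, c=M1/2=5215/1573, d=(M2−M1)/(6·1)=-30539/9438, b=Δ1−h1·(2M1+M2)/6=18125/9438
seg 2: a=2, c=M2/2=-20109/3146, d=(M3−M2)/(6·1)=33487/9438, b=Δ2−h2·(2M2+M3)/6=-496/429
seg 3: a=-2, c=M3/2=6689/1573, d=(M4−M3)/(6·3)=-575/726, b=Δ3−h3·(2M3+M4)/6=-31105/9438
seg 4: a=5, c=M4/2=-9047/3146, d=(M5−M4)/(6·2)=9047/18876, b=Δ4−h4·(2M4+M5)/6=3937/4719
t_q=15/4 → seg 2, τ=3/4; S=2+-496/429·τ+-20109/3146·τ²+33487/9438·τ³=-194445/201344

  seg 0: a=5 b=-44455/9438 c=0 d=5215/9438
  seg 1: a=0 b=18125/9438 c=5215/1573 d=-30539/9438
  seg 2: a=2 b=-496/429 c=-20109/3146 d=33487/9438
  seg 3: a=-2 b=-31105/9438 c=6689/1573 d=-575/726
  seg 4: a=5 b=3937/4719 c=-9047/3146 d=9047/18876
S(15/4) = -194445/201344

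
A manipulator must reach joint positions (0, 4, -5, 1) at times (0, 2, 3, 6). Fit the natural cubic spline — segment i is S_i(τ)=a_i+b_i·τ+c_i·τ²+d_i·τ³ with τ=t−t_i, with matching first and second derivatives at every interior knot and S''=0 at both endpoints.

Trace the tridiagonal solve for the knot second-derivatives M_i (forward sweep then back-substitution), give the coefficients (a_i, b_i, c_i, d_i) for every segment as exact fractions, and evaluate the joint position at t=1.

Δ: Δ0=2, Δ1=-9, Δ2=2
row 1: diag=6, rhs=-66; c'=1/6, d'=-11
row 2: denom=8−1·1/6=47/6; d'=(66−1·-11)/(47/6)=462/47
back: M2=462/47
back: M1=-11−1/6·462/47=-594/47
M: M0=0, M1=-594/47, M2=462/47, M3=0
seg 0: a=0, c=M0/2=0, d=(M1−M0)/(6·2)=-99/94, b=Δ0−h0·(2M0+M1)/6=292/47
seg 1: a=4, c=M1/2=-297/47, d=(M2−M1)/(6·1)=176/47, b=Δ1−h1·(2M1+M2)/6=-302/47
seg 2: a=-5, c=M2/2=231/47, d=(M3−M2)/(6·3)=-77/141, b=Δ2−h2·(2M2+M3)/6=-368/47
t_q=1 → seg 0, τ=1; S=0+292/47·τ+0·τ²+-99/94·τ³=485/94

  seg 0: a=0 b=292/47 c=0 d=-99/94
  seg 1: a=4 b=-302/47 c=-297/47 d=176/47
  seg 2: a=-5 b=-368/47 c=231/47 d=-77/141
S(1) = 485/94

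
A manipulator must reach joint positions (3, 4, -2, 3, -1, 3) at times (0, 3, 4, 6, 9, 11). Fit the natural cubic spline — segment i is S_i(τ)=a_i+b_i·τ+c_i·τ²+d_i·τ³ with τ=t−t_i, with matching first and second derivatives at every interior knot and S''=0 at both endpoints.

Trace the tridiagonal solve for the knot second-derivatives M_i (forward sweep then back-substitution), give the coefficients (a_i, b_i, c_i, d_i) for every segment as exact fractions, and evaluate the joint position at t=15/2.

Δ: Δ0=1/3, Δ1=-6, Δ2=5/2, Δ3=-4/3, Δ4=2
row 1: diag=8, rhs=-38; c'=1/8, d'=-19/4
row 2: denom=6−1·1/8=47/8; d'=(51−1·-19/4)/(47/8)=446/47
row 3: denom=10−2·16/47=438/47; d'=(-23−2·446/47)/(438/47)=-1973/438
row 4: denom=10−3·47/146=1319/146; d'=(20−3·-1973/438)/(1319/146)=4893/1319
back: M4=4893/1319
back: M3=-1973/438−47/146·4893/1319=-22550/3957
back: M2=446/47−16/47·-22550/3957=45226/3957
back: M1=-19/4−1/8·45226/3957=-24449/3957
M: M0=0, M1=-24449/3957, M2=45226/3957, M3=-22550/3957, M4=4893/1319, M5=0
seg 0: a=3, c=M0/2=0, d=(M1−M0)/(6·3)=-24449/71226, b=Δ0−h0·(2M0+M1)/6=9029/2638
seg 1: a=4, c=M1/2=-24449/7914, d=(M2−M1)/(6·1)=23225/7914, b=Δ1−h1·(2M1+M2)/6=-7710/1319
seg 2: a=-2, c=M2/2=22613/3957, d=(M3−M2)/(6·2)=-5648/3957, b=Δ2−h2·(2M2+M3)/6=-25483/7914
seg 3: a=3, c=M3/2=-11275/3957, d=(M4−M3)/(6·3)=37229/71226, b=Δ3−h3·(2M3+M4)/6=6623/2638
seg 4: a=-1, c=M4/2=4893/2638, d=(M5−M4)/(6·2)=-1631/5276, b=Δ4−h4·(2M4+M5)/6=-624/1319
t_q=15/2 → seg 3, τ=3/2; S=3+6623/2638·τ+-11275/3957·τ²+37229/71226·τ³=44717/21104

  seg 0: a=3 b=9029/2638 c=0 d=-24449/71226
  seg 1: a=4 b=-7710/1319 c=-24449/7914 d=23225/7914
  seg 2: a=-2 b=-25483/7914 c=22613/3957 d=-5648/3957
  seg 3: a=3 b=6623/2638 c=-11275/3957 d=37229/71226
  seg 4: a=-1 b=-624/1319 c=4893/2638 d=-1631/5276
S(15/2) = 44717/21104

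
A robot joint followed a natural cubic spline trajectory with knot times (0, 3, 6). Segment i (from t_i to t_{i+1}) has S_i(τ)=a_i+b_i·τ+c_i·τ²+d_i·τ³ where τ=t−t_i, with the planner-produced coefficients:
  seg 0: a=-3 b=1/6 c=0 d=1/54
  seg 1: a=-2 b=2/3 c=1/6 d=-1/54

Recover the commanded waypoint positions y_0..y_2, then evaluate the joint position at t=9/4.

y_0 = S_0(0) = a_0 = -3
y_1 = S_1(0) = a_1 = -2
y_2 = S_1(3) = 1
t_q=9/4 is in segment 0 (τ=9/4); S_0(τ)=-309/128

y_0=-3 y_1=-2 y_2=1
S(9/4) = -309/128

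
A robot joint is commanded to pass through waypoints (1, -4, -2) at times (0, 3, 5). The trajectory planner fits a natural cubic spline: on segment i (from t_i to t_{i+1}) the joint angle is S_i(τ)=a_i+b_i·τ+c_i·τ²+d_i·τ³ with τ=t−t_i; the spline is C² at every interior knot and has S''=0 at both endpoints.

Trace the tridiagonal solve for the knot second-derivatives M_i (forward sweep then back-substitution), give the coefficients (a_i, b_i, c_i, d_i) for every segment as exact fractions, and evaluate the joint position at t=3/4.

  seg 0: a=1 b=-37/15 c=0 d=4/45
  seg 1: a=-4 b=-1/15 c=4/5 d=-2/15
S(3/4) = -13/16

Δ: Δ0=-5/3, Δ1=1
row 1: diag=10, rhs=16; c'=1/5, d'=8/5
back: M1=8/5
M: M0=0, M1=8/5, M2=0
seg 0: a=1, c=M0/2=0, d=(M1−M0)/(6·3)=4/45, b=Δ0−h0·(2M0+M1)/6=-37/15
seg 1: a=-4, c=M1/2=4/5, d=(M2−M1)/(6·2)=-2/15, b=Δ1−h1·(2M1+M2)/6=-1/15
t_q=3/4 → seg 0, τ=3/4; S=1+-37/15·τ+0·τ²+4/45·τ³=-13/16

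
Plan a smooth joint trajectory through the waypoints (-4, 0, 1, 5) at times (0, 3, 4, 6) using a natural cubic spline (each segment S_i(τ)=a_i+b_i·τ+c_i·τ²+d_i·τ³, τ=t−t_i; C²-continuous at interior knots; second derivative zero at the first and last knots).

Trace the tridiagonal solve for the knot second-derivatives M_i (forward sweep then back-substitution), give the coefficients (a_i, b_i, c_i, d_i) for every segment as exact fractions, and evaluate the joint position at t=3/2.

  seg 0: a=-4 b=215/141 c=0 d=-1/47
  seg 1: a=0 b=134/141 c=-9/47 d=34/141
  seg 2: a=1 b=182/141 c=25/47 d=-25/282
S(3/2) = -671/376

Δ: Δ0=4/3, Δ1=1, Δ2=2
row 1: diag=8, rhs=-2; c'=1/8, d'=-1/4
row 2: denom=6−1·1/8=47/8; d'=(6−1·-1/4)/(47/8)=50/47
back: M2=50/47
back: M1=-1/4−1/8·50/47=-18/47
M: M0=0, M1=-18/47, M2=50/47, M3=0
seg 0: a=-4, c=M0/2=0, d=(M1−M0)/(6·3)=-1/47, b=Δ0−h0·(2M0+M1)/6=215/141
seg 1: a=0, c=M1/2=-9/47, d=(M2−M1)/(6·1)=34/141, b=Δ1−h1·(2M1+M2)/6=134/141
seg 2: a=1, c=M2/2=25/47, d=(M3−M2)/(6·2)=-25/282, b=Δ2−h2·(2M2+M3)/6=182/141
t_q=3/2 → seg 0, τ=3/2; S=-4+215/141·τ+0·τ²+-1/47·τ³=-671/376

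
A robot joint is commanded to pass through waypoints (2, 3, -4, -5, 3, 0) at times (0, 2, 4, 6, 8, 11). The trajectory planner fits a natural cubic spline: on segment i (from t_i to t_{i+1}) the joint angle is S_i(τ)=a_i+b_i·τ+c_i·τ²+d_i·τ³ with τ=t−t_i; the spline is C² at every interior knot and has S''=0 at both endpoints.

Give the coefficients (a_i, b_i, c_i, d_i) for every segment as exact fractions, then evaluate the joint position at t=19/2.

Δ: Δ0=1/2, Δ1=-7/2, Δ2=-1/2, Δ3=4, Δ4=-1
row 1: diag=8, rhs=-24; c'=1/4, d'=-3
row 2: denom=8−2·1/4=15/2; d'=(18−2·-3)/(15/2)=16/5
row 3: denom=8−2·4/15=112/15; d'=(27−2·16/5)/(112/15)=309/112
row 4: denom=10−2·15/56=265/28; d'=(-30−2·309/112)/(265/28)=-1989/530
back: M4=-1989/530
back: M3=309/112−15/56·-1989/530=399/106
back: M2=16/5−4/15·399/106=582/265
back: M1=-3−1/4·582/265=-1881/530
M: M0=0, M1=-1881/530, M2=582/265, M3=399/106, M4=-1989/530, M5=0
seg 0: a=2, c=M0/2=0, d=(M1−M0)/(6·2)=-627/2120, b=Δ0−h0·(2M0+M1)/6=446/265
seg 1: a=3, c=M1/2=-1881/1060, d=(M2−M1)/(6·2)=203/424, b=Δ1−h1·(2M1+M2)/6=-989/530
seg 2: a=-4, c=M2/2=291/265, d=(M3−M2)/(6·2)=277/2120, b=Δ2−h2·(2M2+M3)/6=-853/265
seg 3: a=-5, c=M3/2=399/212, d=(M4−M3)/(6·2)=-166/265, b=Δ3−h3·(2M3+M4)/6=1453/530
seg 4: a=3, c=M4/2=-1989/1060, d=(M5−M4)/(6·3)=221/1060, b=Δ4−h4·(2M4+M5)/6=1459/530
t_q=19/2 → seg 4, τ=3/2; S=3+1459/530·τ+-1989/1060·τ²+221/1060·τ³=30621/8480

  seg 0: a=2 b=446/265 c=0 d=-627/2120
  seg 1: a=3 b=-989/530 c=-1881/1060 d=203/424
  seg 2: a=-4 b=-853/265 c=291/265 d=277/2120
  seg 3: a=-5 b=1453/530 c=399/212 d=-166/265
  seg 4: a=3 b=1459/530 c=-1989/1060 d=221/1060
S(19/2) = 30621/8480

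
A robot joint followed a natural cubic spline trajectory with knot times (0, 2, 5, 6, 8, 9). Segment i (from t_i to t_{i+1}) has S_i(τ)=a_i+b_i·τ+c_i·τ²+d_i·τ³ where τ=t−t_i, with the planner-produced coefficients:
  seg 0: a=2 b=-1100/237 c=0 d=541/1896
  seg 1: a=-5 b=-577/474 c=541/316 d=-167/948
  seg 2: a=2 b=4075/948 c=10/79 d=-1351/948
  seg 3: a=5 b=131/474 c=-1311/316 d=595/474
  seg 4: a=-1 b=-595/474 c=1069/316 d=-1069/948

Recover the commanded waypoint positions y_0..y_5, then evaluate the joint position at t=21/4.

y_0=2 y_1=-5 y_2=2 y_3=5 y_4=-1 y_5=0
S(21/4) = 61891/20224

y_0 = S_0(0) = a_0 = 2
y_1 = S_1(0) = a_1 = -5
y_2 = S_2(0) = a_2 = 2
y_3 = S_3(0) = a_3 = 5
y_4 = S_4(0) = a_4 = -1
y_5 = S_4(1) = 0
t_q=21/4 is in segment 2 (τ=1/4); S_2(τ)=61891/20224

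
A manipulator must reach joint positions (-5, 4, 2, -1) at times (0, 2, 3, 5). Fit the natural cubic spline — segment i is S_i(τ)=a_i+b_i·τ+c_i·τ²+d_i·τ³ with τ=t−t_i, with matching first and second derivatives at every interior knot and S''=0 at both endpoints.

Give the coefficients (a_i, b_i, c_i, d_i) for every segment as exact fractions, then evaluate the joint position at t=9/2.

Δ: Δ0=9/2, Δ1=-2, Δ2=-3/2
row 1: diag=6, rhs=-39; c'=1/6, d'=-13/2
row 2: denom=6−1·1/6=35/6; d'=(3−1·-13/2)/(35/6)=57/35
back: M2=57/35
back: M1=-13/2−1/6·57/35=-237/35
M: M0=0, M1=-237/35, M2=57/35, M3=0
seg 0: a=-5, c=M0/2=0, d=(M1−M0)/(6·2)=-79/140, b=Δ0−h0·(2M0+M1)/6=473/70
seg 1: a=4, c=M1/2=-237/70, d=(M2−M1)/(6·1)=7/5, b=Δ1−h1·(2M1+M2)/6=-1/70
seg 2: a=2, c=M2/2=57/70, d=(M3−M2)/(6·2)=-19/140, b=Δ2−h2·(2M2+M3)/6=-181/70
t_q=9/2 → seg 2, τ=3/2; S=2+-181/70·τ+57/70·τ²+-19/140·τ³=-113/224

  seg 0: a=-5 b=473/70 c=0 d=-79/140
  seg 1: a=4 b=-1/70 c=-237/70 d=7/5
  seg 2: a=2 b=-181/70 c=57/70 d=-19/140
S(9/2) = -113/224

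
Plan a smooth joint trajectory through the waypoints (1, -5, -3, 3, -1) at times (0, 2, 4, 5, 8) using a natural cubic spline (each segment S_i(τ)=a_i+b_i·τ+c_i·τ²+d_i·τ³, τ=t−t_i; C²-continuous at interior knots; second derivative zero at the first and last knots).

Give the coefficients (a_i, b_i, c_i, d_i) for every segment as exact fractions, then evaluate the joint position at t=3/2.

  seg 0: a=1 b=-457/129 c=0 d=35/258
  seg 1: a=-5 b=-247/129 c=35/43 d=83/258
  seg 2: a=-3 b=671/129 c=118/43 d=-251/129
  seg 3: a=3 b=626/129 c=-133/43 d=133/387
S(3/2) = -2653/688

Δ: Δ0=-3, Δ1=1, Δ2=6, Δ3=-4/3
row 1: diag=8, rhs=24; c'=1/4, d'=3
row 2: denom=6−2·1/4=11/2; d'=(30−2·3)/(11/2)=48/11
row 3: denom=8−1·2/11=86/11; d'=(-44−1·48/11)/(86/11)=-266/43
back: M3=-266/43
back: M2=48/11−2/11·-266/43=236/43
back: M1=3−1/4·236/43=70/43
M: M0=0, M1=70/43, M2=236/43, M3=-266/43, M4=0
seg 0: a=1, c=M0/2=0, d=(M1−M0)/(6·2)=35/258, b=Δ0−h0·(2M0+M1)/6=-457/129
seg 1: a=-5, c=M1/2=35/43, d=(M2−M1)/(6·2)=83/258, b=Δ1−h1·(2M1+M2)/6=-247/129
seg 2: a=-3, c=M2/2=118/43, d=(M3−M2)/(6·1)=-251/129, b=Δ2−h2·(2M2+M3)/6=671/129
seg 3: a=3, c=M3/2=-133/43, d=(M4−M3)/(6·3)=133/387, b=Δ3−h3·(2M3+M4)/6=626/129
t_q=3/2 → seg 0, τ=3/2; S=1+-457/129·τ+0·τ²+35/258·τ³=-2653/688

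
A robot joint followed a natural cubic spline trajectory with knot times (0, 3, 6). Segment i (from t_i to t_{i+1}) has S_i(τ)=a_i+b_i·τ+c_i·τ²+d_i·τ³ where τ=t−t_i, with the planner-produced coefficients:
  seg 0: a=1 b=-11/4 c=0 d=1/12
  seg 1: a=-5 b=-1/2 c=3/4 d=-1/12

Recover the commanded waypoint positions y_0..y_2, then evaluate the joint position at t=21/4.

y_0 = S_0(0) = a_0 = 1
y_1 = S_1(0) = a_1 = -5
y_2 = S_1(3) = -2
t_q=21/4 is in segment 1 (τ=9/4); S_1(τ)=-839/256

y_0=1 y_1=-5 y_2=-2
S(21/4) = -839/256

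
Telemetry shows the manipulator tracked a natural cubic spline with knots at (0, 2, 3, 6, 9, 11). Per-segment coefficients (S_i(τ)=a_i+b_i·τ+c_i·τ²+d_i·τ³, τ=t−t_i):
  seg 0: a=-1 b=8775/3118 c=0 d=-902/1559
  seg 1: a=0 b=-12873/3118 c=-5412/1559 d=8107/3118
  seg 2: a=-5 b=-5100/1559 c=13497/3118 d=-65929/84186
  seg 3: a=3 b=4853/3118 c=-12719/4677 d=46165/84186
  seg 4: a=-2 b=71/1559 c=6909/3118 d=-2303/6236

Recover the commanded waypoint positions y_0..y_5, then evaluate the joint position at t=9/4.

y_0=-1 y_1=0 y_2=-5 y_3=3 y_4=-2 y_5=4
S(9/4) = -241157/199552

y_0 = S_0(0) = a_0 = -1
y_1 = S_1(0) = a_1 = 0
y_2 = S_2(0) = a_2 = -5
y_3 = S_3(0) = a_3 = 3
y_4 = S_4(0) = a_4 = -2
y_5 = S_4(2) = 4
t_q=9/4 is in segment 1 (τ=1/4); S_1(τ)=-241157/199552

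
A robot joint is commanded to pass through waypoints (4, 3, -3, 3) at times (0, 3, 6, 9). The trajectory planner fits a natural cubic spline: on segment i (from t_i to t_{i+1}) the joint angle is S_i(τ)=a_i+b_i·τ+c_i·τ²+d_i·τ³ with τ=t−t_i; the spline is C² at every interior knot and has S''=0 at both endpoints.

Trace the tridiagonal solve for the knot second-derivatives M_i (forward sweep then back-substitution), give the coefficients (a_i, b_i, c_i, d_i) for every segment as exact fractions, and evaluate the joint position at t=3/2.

Δ: Δ0=-1/3, Δ1=-2, Δ2=2
row 1: diag=12, rhs=-10; c'=1/4, d'=-5/6
row 2: denom=12−3·1/4=45/4; d'=(24−3·-5/6)/(45/4)=106/45
back: M2=106/45
back: M1=-5/6−1/4·106/45=-64/45
M: M0=0, M1=-64/45, M2=106/45, M3=0
seg 0: a=4, c=M0/2=0, d=(M1−M0)/(6·3)=-32/405, b=Δ0−h0·(2M0+M1)/6=17/45
seg 1: a=3, c=M1/2=-32/45, d=(M2−M1)/(6·3)=17/81, b=Δ1−h1·(2M1+M2)/6=-79/45
seg 2: a=-3, c=M2/2=53/45, d=(M3−M2)/(6·3)=-53/405, b=Δ2−h2·(2M2+M3)/6=-16/45
t_q=3/2 → seg 0, τ=3/2; S=4+17/45·τ+0·τ²+-32/405·τ³=43/10

  seg 0: a=4 b=17/45 c=0 d=-32/405
  seg 1: a=3 b=-79/45 c=-32/45 d=17/81
  seg 2: a=-3 b=-16/45 c=53/45 d=-53/405
S(3/2) = 43/10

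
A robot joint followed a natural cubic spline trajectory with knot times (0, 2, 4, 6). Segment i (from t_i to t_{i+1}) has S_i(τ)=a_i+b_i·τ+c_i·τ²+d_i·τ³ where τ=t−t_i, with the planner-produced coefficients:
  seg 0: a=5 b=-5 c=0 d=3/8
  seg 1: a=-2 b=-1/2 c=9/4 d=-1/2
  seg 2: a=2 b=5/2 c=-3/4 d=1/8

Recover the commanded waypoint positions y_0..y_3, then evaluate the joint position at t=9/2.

y_0=5 y_1=-2 y_2=2 y_3=5
S(9/2) = 197/64

y_0 = S_0(0) = a_0 = 5
y_1 = S_1(0) = a_1 = -2
y_2 = S_2(0) = a_2 = 2
y_3 = S_2(2) = 5
t_q=9/2 is in segment 2 (τ=1/2); S_2(τ)=197/64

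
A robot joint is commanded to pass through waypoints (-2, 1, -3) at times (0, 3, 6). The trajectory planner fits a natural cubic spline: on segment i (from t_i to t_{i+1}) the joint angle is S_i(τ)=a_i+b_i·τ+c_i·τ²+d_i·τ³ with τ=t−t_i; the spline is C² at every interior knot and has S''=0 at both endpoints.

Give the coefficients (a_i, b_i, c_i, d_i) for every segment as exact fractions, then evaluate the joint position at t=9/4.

Δ: Δ0=1, Δ1=-4/3
row 1: diag=12, rhs=-14; c'=1/4, d'=-7/6
back: M1=-7/6
M: M0=0, M1=-7/6, M2=0
seg 0: a=-2, c=M0/2=0, d=(M1−M0)/(6·3)=-7/108, b=Δ0−h0·(2M0+M1)/6=19/12
seg 1: a=1, c=M1/2=-7/12, d=(M2−M1)/(6·3)=7/108, b=Δ1−h1·(2M1+M2)/6=-1/6
t_q=9/4 → seg 0, τ=9/4; S=-2+19/12·τ+0·τ²+-7/108·τ³=211/256

  seg 0: a=-2 b=19/12 c=0 d=-7/108
  seg 1: a=1 b=-1/6 c=-7/12 d=7/108
S(9/4) = 211/256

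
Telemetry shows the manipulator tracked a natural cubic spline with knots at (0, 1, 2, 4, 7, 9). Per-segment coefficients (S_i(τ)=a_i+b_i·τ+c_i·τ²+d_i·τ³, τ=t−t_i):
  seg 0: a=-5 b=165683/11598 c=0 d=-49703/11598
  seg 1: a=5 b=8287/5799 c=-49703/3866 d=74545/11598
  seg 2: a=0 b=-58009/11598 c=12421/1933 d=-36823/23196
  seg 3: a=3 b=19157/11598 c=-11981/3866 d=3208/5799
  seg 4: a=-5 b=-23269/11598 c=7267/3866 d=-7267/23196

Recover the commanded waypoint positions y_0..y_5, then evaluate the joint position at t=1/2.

y_0 = S_0(0) = a_0 = -5
y_1 = S_1(0) = a_1 = 5
y_2 = S_2(0) = a_2 = 0
y_3 = S_3(0) = a_3 = 3
y_4 = S_4(0) = a_4 = -5
y_5 = S_4(2) = -4
t_q=1/2 is in segment 0 (τ=1/2); S_0(τ)=49703/30928

y_0=-5 y_1=5 y_2=0 y_3=3 y_4=-5 y_5=-4
S(1/2) = 49703/30928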